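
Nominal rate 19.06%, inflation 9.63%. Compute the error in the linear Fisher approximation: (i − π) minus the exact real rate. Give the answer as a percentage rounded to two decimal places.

0.83%

Approximate: r ≈ 19.060% − 9.630% = 9.4300%
Exact: (1 + 0.1906)/(1 + 0.0963) − 1 = 8.6017%
Error = 9.4300% − 8.6017% = 0.8283% → 0.83%.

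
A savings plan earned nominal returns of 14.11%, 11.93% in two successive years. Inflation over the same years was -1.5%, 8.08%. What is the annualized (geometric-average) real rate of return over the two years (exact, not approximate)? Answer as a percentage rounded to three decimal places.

9.533%

Compound the nominal returns: 1.1411 × 1.1193 = 1.27723323.
Compound inflation: 0.9850 × 1.0808 = 1.06458800.
Deflate: 1.27723323 / 1.06458800 = 1.19974415.
Annualized real rate = 1.19974415^(1/2) − 1 = 9.5328% → 9.533%.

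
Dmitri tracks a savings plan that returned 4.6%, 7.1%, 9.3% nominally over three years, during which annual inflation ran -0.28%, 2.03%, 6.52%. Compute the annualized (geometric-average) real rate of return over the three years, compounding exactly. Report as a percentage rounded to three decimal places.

Compound the nominal returns: 1.0460 × 1.0710 × 1.0930 = 1.22445074.
Compound inflation: 0.9972 × 1.0203 × 1.0652 = 1.08378045.
Deflate: 1.22445074 / 1.08378045 = 1.12979592.
Annualized real rate = 1.12979592^(1/3) − 1 = 4.1518% → 4.152%.

4.152%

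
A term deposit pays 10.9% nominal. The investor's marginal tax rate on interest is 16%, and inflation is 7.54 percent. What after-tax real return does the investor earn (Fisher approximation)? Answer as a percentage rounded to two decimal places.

1.62%

After-tax nominal return = 10.9% × (1 − 0.16) = 9.1560%.
r ≈ 9.1560% − 7.54% → 1.62%.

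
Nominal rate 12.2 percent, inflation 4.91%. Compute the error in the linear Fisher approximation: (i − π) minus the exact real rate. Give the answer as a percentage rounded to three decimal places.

0.341%

Approximate: r ≈ 12.200% − 4.910% = 7.2900%
Exact: (1 + 0.1220)/(1 + 0.0491) − 1 = 6.9488%
Error = 7.2900% − 6.9488% = 0.3412% → 0.341%.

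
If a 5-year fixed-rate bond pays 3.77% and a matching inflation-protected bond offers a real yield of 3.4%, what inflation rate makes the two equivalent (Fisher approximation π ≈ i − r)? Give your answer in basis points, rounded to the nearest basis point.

37 basis points

π ≈ i − r = 3.77% − 3.4% → 37 basis points.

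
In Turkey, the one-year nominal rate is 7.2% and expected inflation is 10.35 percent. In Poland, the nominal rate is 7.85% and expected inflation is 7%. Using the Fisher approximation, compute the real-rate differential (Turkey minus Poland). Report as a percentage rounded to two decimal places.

-4.00%

Turkey: 7.2% − 10.35% = -3.150%
Poland: 7.85% − 7% = 0.850%
Differential = -4.000% → -4.00%.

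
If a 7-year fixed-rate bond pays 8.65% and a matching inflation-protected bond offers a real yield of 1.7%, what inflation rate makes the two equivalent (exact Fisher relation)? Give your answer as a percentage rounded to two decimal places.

(1 + π) = (1 + i)/(1 + r) = 1.08650 / 1.01700 = 1.068338
Break-even inflation = 1.068338 − 1 → 6.83%.

6.83%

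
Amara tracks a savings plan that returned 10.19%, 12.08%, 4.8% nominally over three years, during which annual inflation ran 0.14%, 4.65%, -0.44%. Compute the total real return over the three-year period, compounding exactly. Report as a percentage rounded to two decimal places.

Nominal growth factor = 1.1019 × 1.1208 × 1.0480 = 1.294290
Price-level growth factor = 1.0014 × 1.0465 × 0.9956 = 1.043354
Real growth factor = 1.294290 / 1.043354 = 1.240509
Total real return = 1.240509 − 1 → 24.05%.

24.05%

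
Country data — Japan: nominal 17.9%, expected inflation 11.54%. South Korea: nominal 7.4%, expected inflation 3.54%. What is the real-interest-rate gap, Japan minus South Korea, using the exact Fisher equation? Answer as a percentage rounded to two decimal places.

Japan: (1 + 0.1790)/(1 + 0.1154) − 1 = 5.7020%
South Korea: (1 + 0.0740)/(1 + 0.0354) − 1 = 3.7280%
Differential = 5.7020% − 3.7280% = 1.9740% → 1.97%.

1.97%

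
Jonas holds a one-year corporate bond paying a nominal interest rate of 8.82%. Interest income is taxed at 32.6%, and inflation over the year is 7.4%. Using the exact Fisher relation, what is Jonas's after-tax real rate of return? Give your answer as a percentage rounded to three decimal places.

-1.355%

After-tax nominal return = 8.82% × (1 − 0.326) = 5.94468%.
1 + r = 1.0594468 / 1.07400 = 0.986450
After-tax real rate = 0.986450 − 1 → -1.355%.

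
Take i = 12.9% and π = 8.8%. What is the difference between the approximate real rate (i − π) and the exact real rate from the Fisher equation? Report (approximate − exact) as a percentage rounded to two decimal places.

Approximate: r ≈ 12.900% − 8.800% = 4.1000%
Exact: (1 + 0.1290)/(1 + 0.0880) − 1 = 3.7684%
Error = 4.1000% − 3.7684% = 0.3316% → 0.33%.

0.33%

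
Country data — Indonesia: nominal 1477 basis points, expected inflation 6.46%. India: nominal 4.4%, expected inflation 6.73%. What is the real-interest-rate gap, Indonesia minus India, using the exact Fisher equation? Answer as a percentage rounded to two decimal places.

Indonesia: (1 + 0.1477)/(1 + 0.0646) − 1 = 7.8057%
India: (1 + 0.0440)/(1 + 0.0673) − 1 = -2.1831%
Differential = 7.8057% − (-2.1831%) = 9.9888% → 9.99%.

9.99%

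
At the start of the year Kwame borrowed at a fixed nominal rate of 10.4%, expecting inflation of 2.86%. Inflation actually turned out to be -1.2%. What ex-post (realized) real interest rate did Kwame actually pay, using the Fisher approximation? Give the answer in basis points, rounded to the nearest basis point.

1160 basis points

Ex-post: 10.4% − (-1.2%) = 11.600%
So the realized real rate is 1160 basis points.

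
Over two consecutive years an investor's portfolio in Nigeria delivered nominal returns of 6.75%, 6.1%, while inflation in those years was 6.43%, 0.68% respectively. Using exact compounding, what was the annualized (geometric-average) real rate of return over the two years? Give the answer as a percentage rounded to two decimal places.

2.81%

Nominal growth factor = 1.0675 × 1.0610 = 1.13261750
Price-level growth factor = 1.0643 × 1.0068 = 1.07153724
Real growth factor = 1.13261750 / 1.07153724 = 1.05700246
Annualized real rate = 1.05700246^(1/2) − 1 = 2.8106% → 2.81%.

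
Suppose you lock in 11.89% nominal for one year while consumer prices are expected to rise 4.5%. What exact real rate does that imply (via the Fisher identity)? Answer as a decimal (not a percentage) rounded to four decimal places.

0.0707

By the Fisher identity, 1 + r = (1 + i)/(1 + π).
1 + r = 1.11890 / 1.04500 = 1.070718
r = 1.070718 − 1 = 7.0718%, i.e. 0.0707.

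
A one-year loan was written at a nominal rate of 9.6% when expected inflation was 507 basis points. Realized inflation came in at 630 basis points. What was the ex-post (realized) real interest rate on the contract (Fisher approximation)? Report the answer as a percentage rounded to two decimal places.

Ex-post: 9.6% − 6.3% = 3.300%
So the realized real rate is 3.30%.

3.30%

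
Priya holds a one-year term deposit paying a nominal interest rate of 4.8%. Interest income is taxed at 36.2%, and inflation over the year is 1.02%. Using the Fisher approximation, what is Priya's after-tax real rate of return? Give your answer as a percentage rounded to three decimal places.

After-tax nominal return = 4.8% × (1 − 0.362) = 3.0624%.
r ≈ 3.0624% − 1.02% → 2.042%.

2.042%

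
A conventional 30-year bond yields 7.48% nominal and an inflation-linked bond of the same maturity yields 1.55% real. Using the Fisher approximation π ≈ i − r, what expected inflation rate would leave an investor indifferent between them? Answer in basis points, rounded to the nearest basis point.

593 basis points

π ≈ i − r = 7.48% − 1.55% → 593 basis points.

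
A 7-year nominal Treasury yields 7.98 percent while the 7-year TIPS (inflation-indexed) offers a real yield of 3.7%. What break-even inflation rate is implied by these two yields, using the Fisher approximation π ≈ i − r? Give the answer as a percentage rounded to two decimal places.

π ≈ i − r = 7.98% − 3.7% → 4.28%.

4.28%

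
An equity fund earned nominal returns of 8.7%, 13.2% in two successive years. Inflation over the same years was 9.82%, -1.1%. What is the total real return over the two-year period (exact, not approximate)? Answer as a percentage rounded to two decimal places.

13.29%

Nominal growth factor = 1.0870 × 1.1320 = 1.230484
Price-level growth factor = 1.0982 × 0.9890 = 1.086120
Real growth factor = 1.230484 / 1.086120 = 1.132917
Total real return = 1.132917 − 1 → 13.29%.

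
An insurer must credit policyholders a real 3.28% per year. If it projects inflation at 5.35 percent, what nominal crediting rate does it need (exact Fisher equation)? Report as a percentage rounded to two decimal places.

(1 + i) = (1 + r)(1 + π) = 1.03280 × 1.05350 = 1.0880548
i = 1.0880548 − 1, so the required nominal rate is 8.81%.

8.81%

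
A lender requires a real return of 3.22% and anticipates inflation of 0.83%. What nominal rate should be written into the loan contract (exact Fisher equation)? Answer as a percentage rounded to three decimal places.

4.077%

(1 + i) = (1 + r)(1 + π) = 1.03220 × 1.00830 = 1.04076726
i = 1.04076726 − 1, so the required nominal rate is 4.077%.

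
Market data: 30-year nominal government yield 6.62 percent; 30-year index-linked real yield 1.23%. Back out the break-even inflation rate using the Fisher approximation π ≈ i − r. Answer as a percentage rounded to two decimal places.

π ≈ i − r = 6.62% − 1.23% → 5.39%.

5.39%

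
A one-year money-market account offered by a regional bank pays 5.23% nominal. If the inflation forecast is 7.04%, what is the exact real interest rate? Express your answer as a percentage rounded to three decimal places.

1 + r = 1.05230 / 1.07040 = 0.983090
r = 0.983090 − 1 = -1.6910%, i.e. -1.691%.

-1.691%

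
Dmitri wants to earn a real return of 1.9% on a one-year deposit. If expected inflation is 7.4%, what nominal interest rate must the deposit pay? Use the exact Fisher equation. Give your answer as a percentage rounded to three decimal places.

9.441%

(1 + i) = (1 + r)(1 + π) = 1.01900 × 1.07400 = 1.094406
i = 1.094406 − 1, so the required nominal rate is 9.441%.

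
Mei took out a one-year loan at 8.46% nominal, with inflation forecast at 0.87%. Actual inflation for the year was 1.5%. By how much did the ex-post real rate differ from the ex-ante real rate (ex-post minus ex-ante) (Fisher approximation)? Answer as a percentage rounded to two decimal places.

Ex-ante: 8.46% − 0.87% = 7.590%
Ex-post: 8.46% − 1.5% = 6.960%
Difference (ex-post − ex-ante) = -0.6300% → -0.63%.

-0.63%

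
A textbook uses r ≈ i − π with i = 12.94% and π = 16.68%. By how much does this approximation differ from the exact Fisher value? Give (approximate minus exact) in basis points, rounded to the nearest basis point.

Approximate: r ≈ 12.940% − 16.680% = -3.7400%
Exact: (1 + 0.1294)/(1 + 0.1668) − 1 = -3.2053%
Error = -3.7400% − (-3.2053%) = -0.5347% → -53 basis points.

-53 basis points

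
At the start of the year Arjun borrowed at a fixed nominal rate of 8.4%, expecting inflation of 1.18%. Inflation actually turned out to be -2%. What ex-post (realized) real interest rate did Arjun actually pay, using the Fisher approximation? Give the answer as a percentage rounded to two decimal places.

Ex-post: 8.4% − (-2%) = 10.400%
So the realized real rate is 10.40%.

10.40%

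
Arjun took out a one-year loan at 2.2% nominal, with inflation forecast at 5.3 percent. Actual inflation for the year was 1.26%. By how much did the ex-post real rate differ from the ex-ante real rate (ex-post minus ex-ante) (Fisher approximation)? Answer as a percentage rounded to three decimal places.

4.040%

Ex-ante: 2.2% − 5.3% = -3.100%
Ex-post: 2.2% − 1.26% = 0.940%
Difference (ex-post − ex-ante) = 4.0400% → 4.040%.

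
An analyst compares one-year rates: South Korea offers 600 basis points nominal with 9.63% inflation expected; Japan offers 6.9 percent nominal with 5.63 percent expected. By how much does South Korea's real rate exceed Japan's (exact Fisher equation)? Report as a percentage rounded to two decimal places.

-4.51%

South Korea: (1 + 0.0600)/(1 + 0.0963) − 1 = -3.3111%
Japan: (1 + 0.0690)/(1 + 0.0563) − 1 = 1.2023%
Differential = -3.3111% − 1.2023% = -4.5134% → -4.51%.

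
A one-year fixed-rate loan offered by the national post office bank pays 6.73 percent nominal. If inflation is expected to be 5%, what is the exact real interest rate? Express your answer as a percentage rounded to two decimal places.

1.65%

1 + r = 1.06730 / 1.05000 = 1.016476
r = 1.016476 − 1 = 1.6476%, i.e. 1.65%.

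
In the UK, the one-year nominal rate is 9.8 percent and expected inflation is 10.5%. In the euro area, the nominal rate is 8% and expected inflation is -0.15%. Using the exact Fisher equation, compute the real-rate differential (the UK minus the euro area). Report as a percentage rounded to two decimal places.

-8.80%

The UK: (1 + 0.0980)/(1 + 0.1050) − 1 = -0.6335%
The euro area: (1 + 0.0800)/(1 − 0.0015) − 1 = 8.1622%
Differential = -0.6335% − 8.1622% = -8.7957% → -8.80%.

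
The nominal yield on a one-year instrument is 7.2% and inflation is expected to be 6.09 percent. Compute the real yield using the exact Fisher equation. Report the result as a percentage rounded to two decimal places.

1.05%

1 + r = 1.07200 / 1.06090 = 1.010463
r = 1.010463 − 1 = 1.0463%, i.e. 1.05%.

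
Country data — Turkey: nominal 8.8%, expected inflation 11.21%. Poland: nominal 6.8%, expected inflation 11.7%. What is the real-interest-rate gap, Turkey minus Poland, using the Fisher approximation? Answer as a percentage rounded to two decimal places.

2.49%

Turkey: 8.8% − 11.21% = -2.410%
Poland: 6.8% − 11.7% = -4.900%
Differential = 2.490% → 2.49%.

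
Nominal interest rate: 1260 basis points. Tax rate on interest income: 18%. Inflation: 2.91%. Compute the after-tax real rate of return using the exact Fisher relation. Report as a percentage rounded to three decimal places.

7.212%

After-tax nominal return = 12.6% × (1 − 0.18) = 10.3320%.
1 + r = 1.10332 / 1.02910 = 1.072121
After-tax real rate = 1.072121 − 1 → 7.212%.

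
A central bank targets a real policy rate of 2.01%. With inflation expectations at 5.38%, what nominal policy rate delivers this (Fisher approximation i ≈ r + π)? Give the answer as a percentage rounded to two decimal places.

i ≈ r + π = 2.01% + 5.38% = 7.39%.

7.39%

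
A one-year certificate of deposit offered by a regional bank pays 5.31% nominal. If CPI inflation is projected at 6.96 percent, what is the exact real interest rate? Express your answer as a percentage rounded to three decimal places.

-1.543%

1 + r = 1.05310 / 1.06960 = 0.984574
r = 0.984574 − 1 = -1.5426%, i.e. -1.543%.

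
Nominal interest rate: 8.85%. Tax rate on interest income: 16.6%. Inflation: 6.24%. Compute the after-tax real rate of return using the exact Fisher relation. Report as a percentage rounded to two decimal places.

After-tax nominal return = 8.85% × (1 − 0.166) = 7.3809%.
1 + r = 1.073809 / 1.06240 = 1.010739
After-tax real rate = 1.010739 − 1 → 1.07%.

1.07%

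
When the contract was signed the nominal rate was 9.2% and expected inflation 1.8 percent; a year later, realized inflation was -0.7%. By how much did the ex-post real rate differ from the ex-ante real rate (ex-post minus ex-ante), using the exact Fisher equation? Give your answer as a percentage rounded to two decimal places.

Ex-ante: (1 + 0.0920)/(1 + 0.0180) − 1 = 7.2692%
Ex-post: (1 + 0.0920)/(1 − 0.0070) − 1 = 9.9698%
Difference (ex-post − ex-ante) = 2.7006% → 2.70%.

2.70%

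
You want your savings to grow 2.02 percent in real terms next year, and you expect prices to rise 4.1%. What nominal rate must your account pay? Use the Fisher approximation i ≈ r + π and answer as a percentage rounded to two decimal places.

i ≈ r + π = 2.02% + 4.1% = 6.12%.

6.12%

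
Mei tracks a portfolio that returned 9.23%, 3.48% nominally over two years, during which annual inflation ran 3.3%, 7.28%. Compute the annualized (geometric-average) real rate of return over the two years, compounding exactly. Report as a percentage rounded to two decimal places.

0.99%

Nominal growth factor = 1.0923 × 1.0348 = 1.13031204
Price-level growth factor = 1.0330 × 1.0728 = 1.10820240
Real growth factor = 1.13031204 / 1.10820240 = 1.01995090
Annualized real rate = 1.01995090^(1/2) − 1 = 0.9926% → 0.99%.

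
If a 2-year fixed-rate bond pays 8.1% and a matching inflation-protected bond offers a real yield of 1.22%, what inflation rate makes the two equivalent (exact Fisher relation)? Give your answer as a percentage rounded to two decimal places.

6.80%

(1 + π) = (1 + i)/(1 + r) = 1.08100 / 1.01220 = 1.067971
Break-even inflation = 1.067971 − 1 → 6.80%.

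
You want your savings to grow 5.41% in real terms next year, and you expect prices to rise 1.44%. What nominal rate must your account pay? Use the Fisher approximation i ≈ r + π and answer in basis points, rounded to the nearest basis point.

i ≈ r + π = 5.41% + 1.44% = 685 basis points.

685 basis points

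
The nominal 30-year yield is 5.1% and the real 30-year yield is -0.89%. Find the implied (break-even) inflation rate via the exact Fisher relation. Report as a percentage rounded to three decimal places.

(1 + π) = (1 + i)/(1 + r) = 1.05100 / 0.99110 = 1.060438
Break-even inflation = 1.060438 − 1 → 6.044%.

6.044%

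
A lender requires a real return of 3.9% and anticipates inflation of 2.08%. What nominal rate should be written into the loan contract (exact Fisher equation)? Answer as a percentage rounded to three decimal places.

(1 + i) = (1 + r)(1 + π) = 1.03900 × 1.02080 = 1.0606112
i = 1.0606112 − 1, so the required nominal rate is 6.061%.

6.061%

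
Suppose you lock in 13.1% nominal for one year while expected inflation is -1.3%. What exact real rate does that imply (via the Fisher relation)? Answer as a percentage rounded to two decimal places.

By the Fisher relation, 1 + r = (1 + i)/(1 + π).
1 + r = 1.13100 / 0.98700 = 1.145897
r = 1.145897 − 1 = 14.5897%, i.e. 14.59%.

14.59%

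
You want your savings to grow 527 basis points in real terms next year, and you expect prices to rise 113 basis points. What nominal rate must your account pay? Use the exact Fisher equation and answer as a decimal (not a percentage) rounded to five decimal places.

(1 + i) = (1 + r)(1 + π) = 1.05270 × 1.01130 = 1.06459551
i = 1.06459551 − 1, so the required nominal rate is 0.06460.

0.06460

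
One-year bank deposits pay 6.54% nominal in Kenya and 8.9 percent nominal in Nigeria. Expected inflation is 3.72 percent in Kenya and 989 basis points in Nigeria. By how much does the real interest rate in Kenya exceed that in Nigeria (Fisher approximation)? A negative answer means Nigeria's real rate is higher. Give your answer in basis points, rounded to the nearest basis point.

381 basis points

Kenya: 6.54% − 3.72% = 2.820%
Nigeria: 8.9% − 9.89% = -0.990%
Differential = 3.810% → 381 basis points.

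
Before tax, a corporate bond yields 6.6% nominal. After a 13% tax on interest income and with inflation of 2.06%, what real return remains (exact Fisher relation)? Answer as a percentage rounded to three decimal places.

3.608%

After-tax nominal return = 6.6% × (1 − 0.13) = 5.7420%.
1 + r = 1.05742 / 1.02060 = 1.036077
After-tax real rate = 1.036077 − 1 → 3.608%.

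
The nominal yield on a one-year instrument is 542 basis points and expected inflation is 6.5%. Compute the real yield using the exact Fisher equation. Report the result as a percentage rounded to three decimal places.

-1.014%

By the Fisher relation, 1 + r = (1 + i)/(1 + π).
1 + r = 1.05420 / 1.06500 = 0.989859
r = 0.989859 − 1 = -1.0141%, i.e. -1.014%.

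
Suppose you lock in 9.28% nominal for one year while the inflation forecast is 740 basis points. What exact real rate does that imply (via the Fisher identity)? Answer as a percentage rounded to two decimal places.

By the Fisher identity, 1 + r = (1 + i)/(1 + π).
1 + r = 1.09280 / 1.07400 = 1.017505
r = 1.017505 − 1 = 1.7505%, i.e. 1.75%.

1.75%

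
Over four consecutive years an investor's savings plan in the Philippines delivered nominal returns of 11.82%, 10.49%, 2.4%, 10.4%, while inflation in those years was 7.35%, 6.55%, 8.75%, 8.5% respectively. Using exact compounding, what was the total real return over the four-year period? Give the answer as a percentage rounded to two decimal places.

Compound the nominal returns: 1.1182 × 1.1049 × 1.0240 × 1.1040 = 1.396727.
Compound inflation: 1.0735 × 1.0655 × 1.0875 × 1.0850 = 1.349629.
Deflate: 1.396727 / 1.349629 = 1.034897.
Total real return = 1.034897 − 1 → 3.49%.

3.49%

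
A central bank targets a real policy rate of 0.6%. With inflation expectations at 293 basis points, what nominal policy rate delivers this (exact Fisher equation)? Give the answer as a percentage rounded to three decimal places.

3.548%

(1 + i) = (1 + r)(1 + π) = 1.00600 × 1.02930 = 1.0354758
i = 1.0354758 − 1, so the required nominal rate is 3.548%.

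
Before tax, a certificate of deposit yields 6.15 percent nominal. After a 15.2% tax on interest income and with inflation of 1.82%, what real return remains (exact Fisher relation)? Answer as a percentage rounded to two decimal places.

3.33%

After-tax nominal return = 6.15% × (1 − 0.152) = 5.2152%.
1 + r = 1.052152 / 1.01820 = 1.033345
After-tax real rate = 1.033345 − 1 → 3.33%.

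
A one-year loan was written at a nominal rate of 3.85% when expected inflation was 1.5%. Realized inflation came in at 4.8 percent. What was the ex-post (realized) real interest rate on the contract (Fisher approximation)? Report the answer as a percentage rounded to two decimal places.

-0.95%

Ex-post: 3.85% − 4.8% = -0.950%
So the realized real rate is -0.95%.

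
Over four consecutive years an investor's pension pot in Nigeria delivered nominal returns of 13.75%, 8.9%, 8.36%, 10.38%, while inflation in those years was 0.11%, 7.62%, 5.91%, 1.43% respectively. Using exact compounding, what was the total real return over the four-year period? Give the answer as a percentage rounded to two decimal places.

Nominal growth factor = 1.1375 × 1.0890 × 1.0836 × 1.1038 = 1.481626
Price-level growth factor = 1.0011 × 1.0762 × 1.0591 × 1.0143 = 1.157374
Real growth factor = 1.481626 / 1.157374 = 1.280162
Total real return = 1.280162 − 1 → 28.02%.

28.02%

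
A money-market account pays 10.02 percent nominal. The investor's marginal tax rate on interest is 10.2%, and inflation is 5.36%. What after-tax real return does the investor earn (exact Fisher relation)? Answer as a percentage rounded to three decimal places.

3.453%

After-tax nominal return = 10.02% × (1 − 0.102) = 8.99796%.
1 + r = 1.0899796 / 1.05360 = 1.034529
After-tax real rate = 1.034529 − 1 → 3.453%.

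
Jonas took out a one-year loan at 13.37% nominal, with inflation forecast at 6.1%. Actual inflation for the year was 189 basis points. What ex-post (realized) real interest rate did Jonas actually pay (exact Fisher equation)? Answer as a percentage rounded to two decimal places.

Ex-post: (1 + 0.1337)/(1 + 0.0189) − 1 = 11.2671%
So the realized real rate is 11.27%.

11.27%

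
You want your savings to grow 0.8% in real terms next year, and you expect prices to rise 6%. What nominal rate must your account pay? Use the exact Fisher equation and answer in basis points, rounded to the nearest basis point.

685 basis points

(1 + i) = (1 + r)(1 + π) = 1.00800 × 1.06000 = 1.06848
i = 1.06848 − 1, so the required nominal rate is 685 basis points.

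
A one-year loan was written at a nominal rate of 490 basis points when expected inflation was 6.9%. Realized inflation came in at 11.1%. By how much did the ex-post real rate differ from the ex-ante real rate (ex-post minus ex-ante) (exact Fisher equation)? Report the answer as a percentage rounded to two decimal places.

Ex-ante: (1 + 0.0490)/(1 + 0.0690) − 1 = -1.8709%
Ex-post: (1 + 0.0490)/(1 + 0.1110) − 1 = -5.5806%
Difference (ex-post − ex-ante) = -3.7097% → -3.71%.

-3.71%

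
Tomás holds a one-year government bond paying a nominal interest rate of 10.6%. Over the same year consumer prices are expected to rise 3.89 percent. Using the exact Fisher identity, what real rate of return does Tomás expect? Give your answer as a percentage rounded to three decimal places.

By the Fisher identity, 1 + r = (1 + i)/(1 + π).
1 + r = 1.10600 / 1.03890 = 1.064588
r = 1.064588 − 1 = 6.4588%, i.e. 6.459%.

6.459%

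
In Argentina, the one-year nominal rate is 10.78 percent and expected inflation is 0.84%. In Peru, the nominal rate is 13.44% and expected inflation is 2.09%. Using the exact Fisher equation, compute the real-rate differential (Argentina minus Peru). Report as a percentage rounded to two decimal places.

-1.26%

Argentina: (1 + 0.1078)/(1 + 0.0084) − 1 = 9.8572%
Peru: (1 + 0.1344)/(1 + 0.0209) − 1 = 11.1176%
Differential = 9.8572% − 11.1176% = -1.2604% → -1.26%.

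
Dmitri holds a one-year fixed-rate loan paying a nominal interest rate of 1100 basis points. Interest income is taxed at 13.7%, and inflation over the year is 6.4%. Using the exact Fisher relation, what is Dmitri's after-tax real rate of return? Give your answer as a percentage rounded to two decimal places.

2.91%

After-tax nominal return = 11% × (1 − 0.137) = 9.4930%.
1 + r = 1.09493 / 1.06400 = 1.029070
After-tax real rate = 1.029070 − 1 → 2.91%.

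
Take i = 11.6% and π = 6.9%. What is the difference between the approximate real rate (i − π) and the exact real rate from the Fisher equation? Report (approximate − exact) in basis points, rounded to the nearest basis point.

Approximate: r ≈ 11.600% − 6.900% = 4.7000%
Exact: (1 + 0.1160)/(1 + 0.0690) − 1 = 4.3966%
Error = 4.7000% − 4.3966% = 0.3034% → 30 basis points.

30 basis points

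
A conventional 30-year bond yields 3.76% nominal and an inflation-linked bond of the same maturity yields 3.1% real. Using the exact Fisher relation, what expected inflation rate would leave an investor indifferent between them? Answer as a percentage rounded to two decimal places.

(1 + π) = (1 + i)/(1 + r) = 1.03760 / 1.03100 = 1.006402
Break-even inflation = 1.006402 − 1 → 0.64%.

0.64%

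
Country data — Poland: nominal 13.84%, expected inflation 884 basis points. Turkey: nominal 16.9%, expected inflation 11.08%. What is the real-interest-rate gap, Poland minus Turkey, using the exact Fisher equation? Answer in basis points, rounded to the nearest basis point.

Poland: (1 + 0.1384)/(1 + 0.0884) − 1 = 4.5939%
Turkey: (1 + 0.1690)/(1 + 0.1108) − 1 = 5.2395%
Differential = 4.5939% − 5.2395% = -0.6456% → -65 basis points.

-65 basis points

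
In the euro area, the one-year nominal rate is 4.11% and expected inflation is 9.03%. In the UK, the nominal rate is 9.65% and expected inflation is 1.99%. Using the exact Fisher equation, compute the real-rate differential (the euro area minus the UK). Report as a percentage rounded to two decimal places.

The euro area: (1 + 0.0411)/(1 + 0.0903) − 1 = -4.5125%
The UK: (1 + 0.0965)/(1 + 0.0199) − 1 = 7.5105%
Differential = -4.5125% − 7.5105% = -12.0231% → -12.02%.

-12.02%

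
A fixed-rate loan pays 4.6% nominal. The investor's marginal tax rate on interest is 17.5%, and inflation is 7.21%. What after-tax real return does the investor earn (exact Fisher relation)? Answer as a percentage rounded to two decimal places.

After-tax nominal return = 4.6% × (1 − 0.175) = 3.7950%.
1 + r = 1.03795 / 1.07210 = 0.968147
After-tax real rate = 0.968147 − 1 → -3.19%.

-3.19%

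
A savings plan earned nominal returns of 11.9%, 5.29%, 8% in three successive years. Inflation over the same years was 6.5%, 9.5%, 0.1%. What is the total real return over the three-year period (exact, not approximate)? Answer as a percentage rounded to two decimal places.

9.00%

Compound the nominal returns: 1.1190 × 1.0529 × 1.0800 = 1.272451.
Compound inflation: 1.0650 × 1.0950 × 1.0010 = 1.167341.
Deflate: 1.272451 / 1.167341 = 1.090042.
Total real return = 1.090042 − 1 → 9.00%.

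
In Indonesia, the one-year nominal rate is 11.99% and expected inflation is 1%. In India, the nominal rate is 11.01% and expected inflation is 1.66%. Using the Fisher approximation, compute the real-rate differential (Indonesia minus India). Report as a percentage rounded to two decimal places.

1.64%

Indonesia: 11.99% − 1% = 10.990%
India: 11.01% − 1.66% = 9.350%
Differential = 1.640% → 1.64%.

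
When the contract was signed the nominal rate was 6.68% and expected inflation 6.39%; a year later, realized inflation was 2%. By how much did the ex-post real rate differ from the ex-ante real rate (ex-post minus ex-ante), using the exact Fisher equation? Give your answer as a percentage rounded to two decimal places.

Ex-ante: (1 + 0.0668)/(1 + 0.0639) − 1 = 0.2726%
Ex-post: (1 + 0.0668)/(1 + 0.0200) − 1 = 4.5882%
Difference (ex-post − ex-ante) = 4.3157% → 4.32%.

4.32%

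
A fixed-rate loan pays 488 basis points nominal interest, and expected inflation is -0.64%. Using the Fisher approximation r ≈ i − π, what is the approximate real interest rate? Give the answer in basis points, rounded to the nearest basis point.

r ≈ i − π = 4.88% − (-0.64%) = 552 basis points.

552 basis points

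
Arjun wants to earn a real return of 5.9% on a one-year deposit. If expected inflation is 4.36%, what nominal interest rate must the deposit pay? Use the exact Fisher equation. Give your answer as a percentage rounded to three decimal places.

10.517%

(1 + i) = (1 + r)(1 + π) = 1.05900 × 1.04360 = 1.1051724
i = 1.1051724 − 1, so the required nominal rate is 10.517%.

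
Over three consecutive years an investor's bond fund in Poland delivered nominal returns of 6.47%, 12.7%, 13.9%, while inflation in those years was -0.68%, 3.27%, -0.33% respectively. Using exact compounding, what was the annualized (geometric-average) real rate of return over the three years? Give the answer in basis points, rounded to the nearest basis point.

Nominal growth factor = 1.0647 × 1.1270 × 1.1390 = 1.36670535
Price-level growth factor = 0.9932 × 1.0327 × 0.9967 = 1.02229290
Real growth factor = 1.36670535 / 1.02229290 = 1.33690192
Annualized real rate = 1.33690192^(1/3) − 1 = 10.1623% → 1016 basis points.

1016 basis points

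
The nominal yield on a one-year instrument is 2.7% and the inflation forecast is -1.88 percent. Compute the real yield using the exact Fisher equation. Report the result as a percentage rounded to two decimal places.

By the Fisher equation, 1 + r = (1 + i)/(1 + π).
1 + r = 1.02700 / 0.98120 = 1.046678
r = 1.046678 − 1 = 4.6678%, i.e. 4.67%.

4.67%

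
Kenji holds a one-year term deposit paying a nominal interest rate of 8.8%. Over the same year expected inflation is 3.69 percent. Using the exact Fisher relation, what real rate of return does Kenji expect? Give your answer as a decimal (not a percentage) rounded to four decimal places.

1 + r = 1.08800 / 1.03690 = 1.049282
r = 1.049282 − 1 = 4.9282%, i.e. 0.0493.

0.0493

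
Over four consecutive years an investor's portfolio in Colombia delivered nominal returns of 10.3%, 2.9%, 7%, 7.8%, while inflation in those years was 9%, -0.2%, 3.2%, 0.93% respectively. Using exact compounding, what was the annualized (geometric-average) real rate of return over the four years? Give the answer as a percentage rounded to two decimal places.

Compound the nominal returns: 1.1030 × 1.0290 × 1.0700 × 1.0780 = 1.30916211.
Compound inflation: 1.0900 × 0.9980 × 1.0320 × 1.0093 = 1.13307070.
Deflate: 1.30916211 / 1.13307070 = 1.15541078.
Annualized real rate = 1.15541078^(1/4) − 1 = 3.6774% → 3.68%.

3.68%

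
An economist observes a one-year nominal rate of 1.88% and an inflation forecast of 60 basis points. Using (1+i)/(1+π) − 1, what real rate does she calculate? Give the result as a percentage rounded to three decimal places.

1.272%

1 + r = 1.01880 / 1.00600 = 1.012724
r = 1.012724 − 1 = 1.2724%, i.e. 1.272%.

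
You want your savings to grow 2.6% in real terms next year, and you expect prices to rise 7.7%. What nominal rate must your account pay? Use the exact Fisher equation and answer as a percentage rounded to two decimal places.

(1 + i) = (1 + r)(1 + π) = 1.02600 × 1.07700 = 1.105002
i = 1.105002 − 1, so the required nominal rate is 10.50%.

10.50%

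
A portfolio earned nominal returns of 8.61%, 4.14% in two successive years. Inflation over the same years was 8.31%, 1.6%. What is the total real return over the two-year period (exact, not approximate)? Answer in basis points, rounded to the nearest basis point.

Nominal growth factor = 1.0861 × 1.0414 = 1.131065
Price-level growth factor = 1.0831 × 1.0160 = 1.100430
Real growth factor = 1.131065 / 1.100430 = 1.027839
Total real return = 1.027839 − 1 → 278 basis points.

278 basis points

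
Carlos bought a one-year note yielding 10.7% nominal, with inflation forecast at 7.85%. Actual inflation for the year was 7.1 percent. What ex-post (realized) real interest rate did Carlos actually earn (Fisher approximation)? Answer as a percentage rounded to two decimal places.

3.60%

Ex-post: 10.7% − 7.1% = 3.600%
So the realized real rate is 3.60%.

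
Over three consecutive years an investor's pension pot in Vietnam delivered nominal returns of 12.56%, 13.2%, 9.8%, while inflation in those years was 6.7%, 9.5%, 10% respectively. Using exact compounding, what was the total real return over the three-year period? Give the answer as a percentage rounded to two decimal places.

Nominal growth factor = 1.1256 × 1.1320 × 1.0980 = 1.399049
Price-level growth factor = 1.0670 × 1.0950 × 1.1000 = 1.285202
Real growth factor = 1.399049 / 1.285202 = 1.088583
Total real return = 1.088583 − 1 → 8.86%.

8.86%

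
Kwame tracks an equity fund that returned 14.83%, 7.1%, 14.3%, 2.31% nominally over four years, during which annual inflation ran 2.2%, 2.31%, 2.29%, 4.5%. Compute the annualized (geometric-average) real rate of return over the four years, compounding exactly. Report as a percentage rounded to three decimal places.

6.506%

Compound the nominal returns: 1.1483 × 1.0710 × 1.1430 × 1.0231 = 1.43816644.
Compound inflation: 1.0220 × 1.0231 × 1.0229 × 1.0450 = 1.11768250.
Deflate: 1.43816644 / 1.11768250 = 1.28673970.
Annualized real rate = 1.28673970^(1/4) − 1 = 6.5057% → 6.506%.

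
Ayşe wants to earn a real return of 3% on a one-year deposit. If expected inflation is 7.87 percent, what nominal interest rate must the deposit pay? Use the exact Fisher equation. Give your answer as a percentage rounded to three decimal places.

11.106%

(1 + i) = (1 + r)(1 + π) = 1.03000 × 1.07870 = 1.111061
i = 1.111061 − 1, so the required nominal rate is 11.106%.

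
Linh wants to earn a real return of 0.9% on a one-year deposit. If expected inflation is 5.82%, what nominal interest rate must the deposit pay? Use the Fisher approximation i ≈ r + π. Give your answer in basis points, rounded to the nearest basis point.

672 basis points

i ≈ r + π = 0.9% + 5.82% = 672 basis points.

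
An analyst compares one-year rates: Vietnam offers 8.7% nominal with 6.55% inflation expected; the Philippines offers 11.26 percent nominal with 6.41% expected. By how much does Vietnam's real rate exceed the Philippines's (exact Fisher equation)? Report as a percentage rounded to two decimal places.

-2.54%

Vietnam: (1 + 0.0870)/(1 + 0.0655) − 1 = 2.0178%
The Philippines: (1 + 0.1126)/(1 + 0.0641) − 1 = 4.5578%
Differential = 2.0178% − 4.5578% = -2.5400% → -2.54%.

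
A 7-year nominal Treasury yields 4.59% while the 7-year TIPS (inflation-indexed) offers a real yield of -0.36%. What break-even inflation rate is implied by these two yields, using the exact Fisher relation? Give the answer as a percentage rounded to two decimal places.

(1 + π) = (1 + i)/(1 + r) = 1.04590 / 0.99640 = 1.049679
Break-even inflation = 1.049679 − 1 → 4.97%.

4.97%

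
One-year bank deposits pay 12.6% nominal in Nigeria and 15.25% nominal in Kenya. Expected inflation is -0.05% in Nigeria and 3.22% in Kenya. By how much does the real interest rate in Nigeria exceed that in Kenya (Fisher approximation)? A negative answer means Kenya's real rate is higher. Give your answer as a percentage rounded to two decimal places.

Nigeria: 12.6% − (-0.05%) = 12.650%
Kenya: 15.25% − 3.22% = 12.030%
Differential = 0.620% → 0.62%.

0.62%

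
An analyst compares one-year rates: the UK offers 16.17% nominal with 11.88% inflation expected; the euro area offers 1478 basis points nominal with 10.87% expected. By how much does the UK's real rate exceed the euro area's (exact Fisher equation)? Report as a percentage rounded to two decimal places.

The UK: (1 + 0.1617)/(1 + 0.1188) − 1 = 3.8345%
The euro area: (1 + 0.1478)/(1 + 0.1087) − 1 = 3.5267%
Differential = 3.8345% − 3.5267% = 0.3078% → 0.31%.

0.31%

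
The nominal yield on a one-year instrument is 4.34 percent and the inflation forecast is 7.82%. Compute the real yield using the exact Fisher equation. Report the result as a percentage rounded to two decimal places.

-3.23%

By the Fisher equation, 1 + r = (1 + i)/(1 + π).
1 + r = 1.04340 / 1.07820 = 0.967724
r = 0.967724 − 1 = -3.2276%, i.e. -3.23%.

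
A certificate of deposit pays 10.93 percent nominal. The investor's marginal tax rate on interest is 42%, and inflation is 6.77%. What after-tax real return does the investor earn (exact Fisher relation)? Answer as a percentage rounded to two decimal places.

-0.40%

After-tax nominal return = 10.93% × (1 − 0.42) = 6.3394%.
1 + r = 1.063394 / 1.06770 = 0.995967
After-tax real rate = 0.995967 − 1 → -0.40%.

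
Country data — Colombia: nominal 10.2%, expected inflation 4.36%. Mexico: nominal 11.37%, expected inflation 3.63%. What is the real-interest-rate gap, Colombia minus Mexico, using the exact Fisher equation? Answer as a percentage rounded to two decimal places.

Colombia: (1 + 0.1020)/(1 + 0.0436) − 1 = 5.5960%
Mexico: (1 + 0.1137)/(1 + 0.0363) − 1 = 7.4689%
Differential = 5.5960% − 7.4689% = -1.8729% → -1.87%.

-1.87%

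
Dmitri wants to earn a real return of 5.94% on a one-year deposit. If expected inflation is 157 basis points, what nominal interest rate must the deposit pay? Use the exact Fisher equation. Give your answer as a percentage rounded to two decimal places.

(1 + i) = (1 + r)(1 + π) = 1.05940 × 1.01570 = 1.07603258
i = 1.07603258 − 1, so the required nominal rate is 7.60%.

7.60%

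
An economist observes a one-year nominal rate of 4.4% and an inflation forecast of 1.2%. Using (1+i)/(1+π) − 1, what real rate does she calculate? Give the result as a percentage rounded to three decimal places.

3.162%

By the Fisher equation, 1 + r = (1 + i)/(1 + π).
1 + r = 1.04400 / 1.01200 = 1.031621
r = 1.031621 − 1 = 3.1621%, i.e. 3.162%.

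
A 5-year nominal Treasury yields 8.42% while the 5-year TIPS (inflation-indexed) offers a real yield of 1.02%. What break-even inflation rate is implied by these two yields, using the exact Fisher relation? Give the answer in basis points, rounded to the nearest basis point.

(1 + π) = (1 + i)/(1 + r) = 1.08420 / 1.01020 = 1.073253
Break-even inflation = 1.073253 − 1 → 733 basis points.

733 basis points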